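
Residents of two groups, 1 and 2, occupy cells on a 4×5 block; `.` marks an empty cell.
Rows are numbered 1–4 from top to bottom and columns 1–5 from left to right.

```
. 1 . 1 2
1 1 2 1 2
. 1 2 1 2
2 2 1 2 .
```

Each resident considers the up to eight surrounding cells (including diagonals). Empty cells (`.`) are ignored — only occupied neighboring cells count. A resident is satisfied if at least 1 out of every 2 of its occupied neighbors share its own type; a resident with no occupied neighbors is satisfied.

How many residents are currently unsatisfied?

Row 1: (1,2)1 2/3 satisfied · (1,4)1 1/4 not · (1,5)2 1/3 not
Row 2: (2,1)1 3/3 satisfied · (2,2)1 3/5 satisfied · (2,3)2 1/7 not · (2,4)1 2/7 not · (2,5)2 2/5 not
Row 3: (3,2)1 3/7 not · (3,3)2 3/8 not · (3,4)1 2/7 not · (3,5)2 2/4 satisfied
Row 4: (4,1)2 1/2 satisfied · (4,2)2 2/4 satisfied · (4,3)1 2/5 not · (4,4)2 2/4 satisfied
Unsatisfied: (1,4), (1,5), (2,3), (2,4), (2,5), (3,2), (3,3), (3,4), (4,3) — 9 in total.

9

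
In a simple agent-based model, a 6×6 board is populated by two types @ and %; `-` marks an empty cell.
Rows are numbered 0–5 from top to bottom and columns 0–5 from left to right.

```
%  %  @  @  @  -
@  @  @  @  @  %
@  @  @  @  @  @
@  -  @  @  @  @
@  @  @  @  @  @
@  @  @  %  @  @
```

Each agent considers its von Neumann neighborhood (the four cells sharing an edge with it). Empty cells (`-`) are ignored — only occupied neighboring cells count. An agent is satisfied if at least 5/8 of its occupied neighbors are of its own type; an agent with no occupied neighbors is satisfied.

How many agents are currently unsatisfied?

4

(0,0)% 1/2 unhappy
(0,1)% 1/3 unhappy
(0,2)@ 2/3 ok
(0,3)@ 3/3 ok
(0,4)@ 2/2 ok
(1,0)@ 2/3 ok
(1,1)@ 3/4 ok
(1,2)@ 4/4 ok
(1,3)@ 4/4 ok
(1,4)@ 3/4 ok
(1,5)% 0/2 unhappy
(2,0)@ 3/3 ok
(2,1)@ 3/3 ok
(2,2)@ 4/4 ok
(2,3)@ 4/4 ok
(2,4)@ 4/4 ok
(2,5)@ 2/3 ok
(3,0)@ 2/2 ok
(3,2)@ 3/3 ok
(3,3)@ 4/4 ok
(3,4)@ 4/4 ok
(3,5)@ 3/3 ok
(4,0)@ 3/3 ok
(4,1)@ 3/3 ok
(4,2)@ 4/4 ok
(4,3)@ 3/4 ok
(4,4)@ 4/4 ok
(4,5)@ 3/3 ok
(5,0)@ 2/2 ok
(5,1)@ 3/3 ok
(5,2)@ 2/3 ok
(5,3)% 0/3 unhappy
(5,4)@ 2/3 ok
(5,5)@ 2/2 ok
Unsatisfied: (0,0), (0,1), (1,5), (5,3) — 4 in total.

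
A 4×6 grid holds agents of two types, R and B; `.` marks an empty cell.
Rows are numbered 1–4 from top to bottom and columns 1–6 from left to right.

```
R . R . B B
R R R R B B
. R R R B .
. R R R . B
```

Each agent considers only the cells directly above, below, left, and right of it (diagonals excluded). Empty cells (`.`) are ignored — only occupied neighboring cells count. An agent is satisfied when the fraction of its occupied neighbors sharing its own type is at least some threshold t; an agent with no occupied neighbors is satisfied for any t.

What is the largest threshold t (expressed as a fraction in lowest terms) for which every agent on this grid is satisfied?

(1,1)R 1/1
(1,3)R 1/1
(1,5)B 2/2
(1,6)B 2/2
(2,1)R 2/2
(2,2)R 3/3
(2,3)R 4/4
(2,4)R 2/3
(2,5)B 3/4
(2,6)B 2/2
(3,2)R 3/3
(3,3)R 4/4
(3,4)R 3/4
(3,5)B 1/2
(4,2)R 2/2
(4,3)R 3/3
(4,4)R 2/2
(4,6)B — no occupied neighbors
The smallest same-type fraction is 1/2 at (3,5), which reduces to 1/2. Any threshold above that leaves this agent unsatisfied.

1/2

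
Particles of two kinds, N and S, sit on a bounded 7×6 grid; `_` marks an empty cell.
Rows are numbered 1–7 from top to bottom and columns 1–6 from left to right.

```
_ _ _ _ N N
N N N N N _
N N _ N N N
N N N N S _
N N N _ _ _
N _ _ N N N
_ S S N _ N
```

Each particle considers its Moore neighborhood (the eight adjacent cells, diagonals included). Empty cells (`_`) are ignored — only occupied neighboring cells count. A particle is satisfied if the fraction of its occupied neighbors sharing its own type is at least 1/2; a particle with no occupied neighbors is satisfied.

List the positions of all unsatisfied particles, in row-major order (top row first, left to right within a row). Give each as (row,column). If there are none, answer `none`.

(4,5), (7,3)

(1,5)N 3/3 ok
(1,6)N 2/2 ok
(2,1)N 3/3 ok
(2,2)N 4/4 ok
(2,3)N 4/4 ok
(2,4)N 5/5 ok
(2,5)N 6/6 ok
(3,1)N 5/5 ok
(3,2)N 7/7 ok
(3,4)N 6/7 ok
(3,5)N 5/6 ok
(3,6)N 2/3 ok
(4,1)N 5/5 ok
(4,2)N 7/7 ok
(4,3)N 6/6 ok
(4,4)N 4/5 ok
(4,5)S 0/4 unhappy
(5,1)N 4/4 ok
(5,2)N 6/6 ok
(5,3)N 5/5 ok
(6,1)N 2/3 ok
(6,4)N 3/4 ok
(6,5)N 4/4 ok
(6,6)N 2/2 ok
(7,2)S 1/2 ok
(7,3)S 1/3 unhappy
(7,4)N 2/3 ok
(7,6)N 2/2 ok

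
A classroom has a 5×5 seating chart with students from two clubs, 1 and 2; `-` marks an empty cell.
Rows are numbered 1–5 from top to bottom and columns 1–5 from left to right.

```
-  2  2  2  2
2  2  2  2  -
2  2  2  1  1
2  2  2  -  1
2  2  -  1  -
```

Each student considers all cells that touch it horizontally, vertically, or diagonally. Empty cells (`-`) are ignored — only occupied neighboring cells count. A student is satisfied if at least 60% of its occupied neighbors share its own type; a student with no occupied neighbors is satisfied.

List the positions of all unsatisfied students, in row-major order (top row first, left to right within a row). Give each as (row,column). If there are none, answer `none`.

(1,2)2 4/4 ✓
(1,3)2 5/5 ✓
(1,4)2 4/4 ✓
(1,5)2 2/2 ✓
(2,1)2 4/4 ✓
(2,2)2 7/7 ✓
(2,3)2 7/8 ✓
(2,4)2 5/7 ✓
(3,1)2 5/5 ✓
(3,2)2 8/8 ✓
(3,3)2 6/7 ✓
(3,4)1 2/6 ✗
(3,5)1 2/3 ✓
(4,1)2 5/5 ✓
(4,2)2 7/7 ✓
(4,3)2 4/6 ✓
(4,5)1 3/3 ✓
(5,1)2 3/3 ✓
(5,2)2 4/4 ✓
(5,4)1 1/2 ✗

(3,4), (5,4)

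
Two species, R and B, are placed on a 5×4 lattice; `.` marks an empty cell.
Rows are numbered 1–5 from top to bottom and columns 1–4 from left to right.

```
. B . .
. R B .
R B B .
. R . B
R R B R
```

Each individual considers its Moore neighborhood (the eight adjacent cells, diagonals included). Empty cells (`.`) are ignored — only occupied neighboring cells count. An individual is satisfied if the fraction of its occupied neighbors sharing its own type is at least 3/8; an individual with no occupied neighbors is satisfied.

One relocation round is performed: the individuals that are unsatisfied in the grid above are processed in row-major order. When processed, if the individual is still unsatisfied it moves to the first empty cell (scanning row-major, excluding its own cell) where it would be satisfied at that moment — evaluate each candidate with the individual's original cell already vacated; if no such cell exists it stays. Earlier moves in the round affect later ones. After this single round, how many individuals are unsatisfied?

Initially unsatisfied (in order): (2,2), (5,3), (5,4).
  (2,2) → (4,1).
  (5,3) → (1,1).
  (5,4) → (4,3).
Resulting grid:
B B . .
. . B .
R B B .
R R R B
R R . .
Unsatisfied now: (3,2).

1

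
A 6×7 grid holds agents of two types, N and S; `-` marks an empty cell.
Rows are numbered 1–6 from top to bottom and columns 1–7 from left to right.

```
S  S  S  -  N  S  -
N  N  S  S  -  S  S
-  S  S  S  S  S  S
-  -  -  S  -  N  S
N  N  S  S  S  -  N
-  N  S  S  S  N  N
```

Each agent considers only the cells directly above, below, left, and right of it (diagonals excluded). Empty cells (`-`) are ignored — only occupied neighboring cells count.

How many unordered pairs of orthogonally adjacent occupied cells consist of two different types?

Scan each occupied cell's neighbors to the right and below so each pair is counted once.
Row 1: S(1,1)–S(1,2)= S(1,1)–N(2,1)≠ S(1,2)–S(1,3)= S(1,2)–N(2,2)≠ S(1,3)–S(2,3)= N(1,5)–S(1,6)≠ S(1,6)–S(2,6)=  → 3/7 unlike.
Row 2: N(2,1)–N(2,2)= N(2,2)–S(2,3)≠ N(2,2)–S(3,2)≠ S(2,3)–S(2,4)= S(2,3)–S(3,3)= S(2,4)–S(3,4)= S(2,6)–S(2,7)= S(2,6)–S(3,6)= S(2,7)–S(3,7)=  → 2/9 unlike.
Row 3: S(3,2)–S(3,3)= S(3,3)–S(3,4)= S(3,4)–S(3,5)= S(3,4)–S(4,4)= S(3,5)–S(3,6)= S(3,6)–S(3,7)= S(3,6)–N(4,6)≠ S(3,7)–S(4,7)=  → 1/8 unlike.
Row 4: S(4,4)–S(5,4)= N(4,6)–S(4,7)≠ S(4,7)–N(5,7)≠  → 2/3 unlike.
Row 5: N(5,1)–N(5,2)= N(5,2)–S(5,3)≠ N(5,2)–N(6,2)= S(5,3)–S(5,4)= S(5,3)–S(6,3)= S(5,4)–S(5,5)= S(5,4)–S(6,4)= S(5,5)–S(6,5)= N(5,7)–N(6,7)=  → 1/9 unlike.
Row 6: N(6,2)–S(6,3)≠ S(6,3)–S(6,4)= S(6,4)–S(6,5)= S(6,5)–N(6,6)≠ N(6,6)–N(6,7)=  → 2/5 unlike.
Total adjacent occupied pairs: 41; unlike-type pairs: 11.

11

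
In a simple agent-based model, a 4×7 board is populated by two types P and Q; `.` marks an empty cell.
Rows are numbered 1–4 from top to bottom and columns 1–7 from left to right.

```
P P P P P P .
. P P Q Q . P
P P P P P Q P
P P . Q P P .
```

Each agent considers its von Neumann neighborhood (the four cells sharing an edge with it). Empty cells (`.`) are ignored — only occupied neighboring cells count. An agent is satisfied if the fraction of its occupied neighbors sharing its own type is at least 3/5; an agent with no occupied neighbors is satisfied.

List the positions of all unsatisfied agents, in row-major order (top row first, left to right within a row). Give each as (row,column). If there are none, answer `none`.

(2,4), (2,5), (3,4), (3,5), (3,6), (3,7), (4,4), (4,6)

(1,1)P 1/1 ✓
(1,2)P 3/3 ✓
(1,3)P 3/3 ✓
(1,4)P 2/3 ✓
(1,5)P 2/3 ✓
(1,6)P 1/1 ✓
(2,2)P 3/3 ✓
(2,3)P 3/4 ✓
(2,4)Q 1/4 ✗
(2,5)Q 1/3 ✗
(2,7)P 1/1 ✓
(3,1)P 2/2 ✓
(3,2)P 4/4 ✓
(3,3)P 3/3 ✓
(3,4)P 2/4 ✗
(3,5)P 2/4 ✗
(3,6)Q 0/3 ✗
(3,7)P 1/2 ✗
(4,1)P 2/2 ✓
(4,2)P 2/2 ✓
(4,4)Q 0/2 ✗
(4,5)P 2/3 ✓
(4,6)P 1/2 ✗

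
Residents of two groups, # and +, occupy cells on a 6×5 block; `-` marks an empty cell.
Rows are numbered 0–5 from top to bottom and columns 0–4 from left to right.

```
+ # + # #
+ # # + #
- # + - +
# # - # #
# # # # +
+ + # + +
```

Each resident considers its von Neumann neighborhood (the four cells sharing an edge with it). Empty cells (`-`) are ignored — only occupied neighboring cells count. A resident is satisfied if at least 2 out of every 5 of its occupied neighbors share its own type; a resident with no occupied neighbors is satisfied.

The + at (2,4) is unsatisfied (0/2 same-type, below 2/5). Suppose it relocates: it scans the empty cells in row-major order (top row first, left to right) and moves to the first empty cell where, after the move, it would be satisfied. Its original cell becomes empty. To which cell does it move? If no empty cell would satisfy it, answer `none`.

(2,3)

Vacating (2,4). Empty cells in order:
  (2,0): 1/3 same-type → still unsatisfied.
  (2,3): 2/3 same-type → satisfied — stop here.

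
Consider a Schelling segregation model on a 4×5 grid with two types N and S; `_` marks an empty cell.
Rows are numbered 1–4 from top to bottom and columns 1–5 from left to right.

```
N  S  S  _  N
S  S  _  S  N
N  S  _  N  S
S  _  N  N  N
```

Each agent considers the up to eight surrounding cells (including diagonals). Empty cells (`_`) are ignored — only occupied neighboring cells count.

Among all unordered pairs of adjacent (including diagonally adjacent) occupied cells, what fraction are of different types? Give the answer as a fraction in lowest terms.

15/32

Scan each occupied cell's neighbors to the right and below (and the two forward diagonals) so each pair is counted once.
Row 1: N(1,1)–S(1,2)≠ N(1,1)–S(2,1)≠ N(1,1)–S(2,2)≠ S(1,2)–S(1,3)= S(1,2)–S(2,2)= S(1,2)–S(2,1)= S(1,3)–S(2,4)= S(1,3)–S(2,2)= N(1,5)–N(2,5)= N(1,5)–S(2,4)≠  → 4/10 unlike.
Row 2: S(2,1)–S(2,2)= S(2,1)–N(3,1)≠ S(2,1)–S(3,2)= S(2,2)–S(3,2)= S(2,2)–N(3,1)≠ S(2,4)–N(2,5)≠ S(2,4)–N(3,4)≠ S(2,4)–S(3,5)= N(2,5)–S(3,5)≠ N(2,5)–N(3,4)=  → 5/10 unlike.
Row 3: N(3,1)–S(3,2)≠ N(3,1)–S(4,1)≠ S(3,2)–N(4,3)≠ S(3,2)–S(4,1)= N(3,4)–S(3,5)≠ N(3,4)–N(4,4)= N(3,4)–N(4,5)= N(3,4)–N(4,3)= S(3,5)–N(4,5)≠ S(3,5)–N(4,4)≠  → 6/10 unlike.
Row 4: N(4,3)–N(4,4)= N(4,4)–N(4,5)=  → 0/2 unlike.
Total adjacent occupied pairs: 32; unlike-type pairs: 15.
15/32 is already in lowest terms.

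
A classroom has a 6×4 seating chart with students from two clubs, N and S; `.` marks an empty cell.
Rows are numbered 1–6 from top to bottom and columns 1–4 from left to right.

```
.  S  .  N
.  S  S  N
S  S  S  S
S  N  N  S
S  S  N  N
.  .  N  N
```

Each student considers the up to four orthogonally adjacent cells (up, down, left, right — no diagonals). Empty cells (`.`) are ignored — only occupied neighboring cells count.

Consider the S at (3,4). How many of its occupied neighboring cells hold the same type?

Occupied neighbors of (3,4): (2,4)=N, (4,4)=S, (3,3)=S.
Same type (S): 2 of 3.

2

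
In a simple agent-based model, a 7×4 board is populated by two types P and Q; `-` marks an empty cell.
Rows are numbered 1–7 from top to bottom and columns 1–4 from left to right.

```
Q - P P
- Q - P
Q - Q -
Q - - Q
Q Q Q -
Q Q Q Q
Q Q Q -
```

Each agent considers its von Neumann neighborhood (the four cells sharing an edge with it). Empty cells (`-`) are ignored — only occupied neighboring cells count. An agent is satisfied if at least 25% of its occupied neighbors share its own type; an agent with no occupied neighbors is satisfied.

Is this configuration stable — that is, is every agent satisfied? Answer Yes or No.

(1,1)Q 0/0 ok
(1,3)P 1/1 ok
(1,4)P 2/2 ok
(2,2)Q 0/0 ok
(2,4)P 1/1 ok
(3,1)Q 1/1 ok
(3,3)Q 0/0 ok
(4,1)Q 2/2 ok
(4,4)Q 0/0 ok
(5,1)Q 3/3 ok
(5,2)Q 3/3 ok
(5,3)Q 2/2 ok
(6,1)Q 3/3 ok
(6,2)Q 4/4 ok
(6,3)Q 4/4 ok
(6,4)Q 1/1 ok
(7,1)Q 2/2 ok
(7,2)Q 3/3 ok
(7,3)Q 2/2 ok
All meet the threshold, so the configuration is stable.

Yes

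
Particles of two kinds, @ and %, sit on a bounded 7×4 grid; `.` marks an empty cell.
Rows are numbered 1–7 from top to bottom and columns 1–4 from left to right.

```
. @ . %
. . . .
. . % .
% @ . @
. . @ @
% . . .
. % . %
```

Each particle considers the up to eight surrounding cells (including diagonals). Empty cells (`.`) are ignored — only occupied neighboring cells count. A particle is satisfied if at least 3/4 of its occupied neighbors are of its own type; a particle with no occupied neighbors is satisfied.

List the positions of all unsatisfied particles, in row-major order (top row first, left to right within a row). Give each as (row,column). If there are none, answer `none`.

(1,2)@ 0/0 ok
(1,4)% 0/0 ok
(3,3)% 0/2 unhappy
(4,1)% 0/1 unhappy
(4,2)@ 1/3 unhappy
(4,4)@ 2/3 unhappy
(5,3)@ 3/3 ok
(5,4)@ 2/2 ok
(6,1)% 1/1 ok
(7,2)% 1/1 ok
(7,4)% 0/0 ok

(3,3), (4,1), (4,2), (4,4)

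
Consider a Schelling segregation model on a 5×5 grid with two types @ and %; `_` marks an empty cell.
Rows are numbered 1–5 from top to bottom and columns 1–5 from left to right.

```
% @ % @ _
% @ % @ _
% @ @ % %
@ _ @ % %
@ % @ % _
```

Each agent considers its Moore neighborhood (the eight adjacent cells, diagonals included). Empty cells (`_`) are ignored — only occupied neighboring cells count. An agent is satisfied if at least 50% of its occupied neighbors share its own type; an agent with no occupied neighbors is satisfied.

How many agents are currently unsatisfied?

Row 1: (1,1)% 1/3 unhappy · (1,2)@ 1/5 unhappy · (1,3)% 1/5 unhappy · (1,4)@ 1/3 unhappy
Row 2: (2,1)% 2/5 unhappy · (2,2)@ 3/8 unhappy · (2,3)% 2/8 unhappy · (2,4)@ 2/6 unhappy
Row 3: (3,1)% 1/4 unhappy · (3,2)@ 4/7 ok · (3,3)@ 4/7 ok · (3,4)% 4/7 ok · (3,5)% 3/4 ok
Row 4: (4,1)@ 2/4 ok · (4,3)@ 3/7 unhappy · (4,4)% 4/7 ok · (4,5)% 4/4 ok
Row 5: (5,1)@ 1/2 ok · (5,2)% 0/4 unhappy · (5,3)@ 1/4 unhappy · (5,4)% 2/4 ok
Unsatisfied: (1,1), (1,2), (1,3), (1,4), (2,1), (2,2), (2,3), (2,4), (3,1), (4,3), (5,2), (5,3) — 12 in total.

12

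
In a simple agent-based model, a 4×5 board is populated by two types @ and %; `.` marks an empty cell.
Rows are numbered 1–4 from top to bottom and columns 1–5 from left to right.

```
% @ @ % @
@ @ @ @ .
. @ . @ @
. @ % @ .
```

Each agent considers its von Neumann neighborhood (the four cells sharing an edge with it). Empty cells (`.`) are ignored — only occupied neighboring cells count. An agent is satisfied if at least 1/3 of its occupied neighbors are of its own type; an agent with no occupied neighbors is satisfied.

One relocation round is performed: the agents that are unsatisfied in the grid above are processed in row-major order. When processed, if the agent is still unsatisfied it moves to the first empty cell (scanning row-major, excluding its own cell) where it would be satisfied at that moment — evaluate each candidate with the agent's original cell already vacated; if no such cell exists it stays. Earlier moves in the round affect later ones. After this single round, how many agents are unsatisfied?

1

Initially unsatisfied (in order): (1,1), (1,4), (1,5), (4,3).
  (1,1): no empty cell satisfies it; stays.
  (1,4): no empty cell satisfies it; stays.
  (1,5) → (2,5).
  (4,3) → (1,5).
Resulting grid:
% @ @ % %
@ @ @ @ @
. @ . @ @
. @ . @ .
Unsatisfied now: (1,1).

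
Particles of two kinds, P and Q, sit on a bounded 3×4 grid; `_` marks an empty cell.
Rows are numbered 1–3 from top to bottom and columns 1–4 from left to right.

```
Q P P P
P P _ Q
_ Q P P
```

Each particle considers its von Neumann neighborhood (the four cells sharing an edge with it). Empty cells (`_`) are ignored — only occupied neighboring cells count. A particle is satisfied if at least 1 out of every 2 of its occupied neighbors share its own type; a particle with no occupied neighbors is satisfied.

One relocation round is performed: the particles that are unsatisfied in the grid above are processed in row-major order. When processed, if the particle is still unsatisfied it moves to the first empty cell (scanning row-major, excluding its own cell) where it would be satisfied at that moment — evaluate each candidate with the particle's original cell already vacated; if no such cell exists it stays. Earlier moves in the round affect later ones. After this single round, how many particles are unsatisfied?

2

Initially unsatisfied (in order): (1,1), (2,4), (3,2).
  (1,1) → (3,1).
  (2,4): no empty cell satisfies it; stays.
  (3,2): no empty cell satisfies it; stays.
Resulting grid:
_ P P P
P P _ Q
Q Q P P
Unsatisfied now: (2,4), (3,2).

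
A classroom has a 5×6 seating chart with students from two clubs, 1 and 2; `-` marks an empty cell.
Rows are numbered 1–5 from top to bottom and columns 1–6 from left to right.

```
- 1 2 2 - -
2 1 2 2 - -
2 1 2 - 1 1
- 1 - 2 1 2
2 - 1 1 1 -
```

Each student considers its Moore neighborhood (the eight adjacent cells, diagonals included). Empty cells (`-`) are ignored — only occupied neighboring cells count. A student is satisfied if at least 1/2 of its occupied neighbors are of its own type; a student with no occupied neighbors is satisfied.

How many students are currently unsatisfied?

10

Row 1: (1,2)1 1/4 unhappy · (1,3)2 3/5 ok · (1,4)2 3/3 ok
Row 2: (2,1)2 1/4 unhappy · (2,2)1 2/7 unhappy · (2,3)2 4/7 ok · (2,4)2 4/5 ok
Row 3: (3,1)2 1/4 unhappy · (3,2)1 2/6 unhappy · (3,3)2 3/6 ok · (3,5)1 2/5 unhappy · (3,6)1 2/3 ok
Row 4: (4,2)1 2/5 unhappy · (4,4)2 1/6 unhappy · (4,5)1 4/6 ok · (4,6)2 0/4 unhappy
Row 5: (5,1)2 0/1 unhappy · (5,3)1 2/3 ok · (5,4)1 3/4 ok · (5,5)1 2/4 ok
Unsatisfied: (1,2), (2,1), (2,2), (3,1), (3,2), (3,5), (4,2), (4,4), (4,6), (5,1) — 10 in total.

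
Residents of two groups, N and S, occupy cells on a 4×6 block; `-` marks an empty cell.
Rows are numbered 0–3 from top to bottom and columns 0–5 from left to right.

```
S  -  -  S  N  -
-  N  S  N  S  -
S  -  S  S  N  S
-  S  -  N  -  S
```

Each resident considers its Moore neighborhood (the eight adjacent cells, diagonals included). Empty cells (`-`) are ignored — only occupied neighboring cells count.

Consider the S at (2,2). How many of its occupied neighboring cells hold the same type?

3

Occupied neighbors of (2,2): (1,1)=N, (1,2)=S, (1,3)=N, (2,3)=S, (3,1)=S, (3,3)=N.
Same type (S): 3 of 6.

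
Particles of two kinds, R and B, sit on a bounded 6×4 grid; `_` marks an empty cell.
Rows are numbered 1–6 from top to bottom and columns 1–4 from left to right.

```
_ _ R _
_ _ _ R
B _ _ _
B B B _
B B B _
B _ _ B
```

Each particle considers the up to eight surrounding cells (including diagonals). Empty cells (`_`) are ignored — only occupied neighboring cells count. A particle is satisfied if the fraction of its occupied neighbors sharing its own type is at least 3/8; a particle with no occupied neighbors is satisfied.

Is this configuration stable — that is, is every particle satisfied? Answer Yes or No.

Yes

Row 1: (1,3)R 1/1 ok
Row 2: (2,4)R 1/1 ok
Row 3: (3,1)B 2/2 ok
Row 4: (4,1)B 4/4 ok · (4,2)B 6/6 ok · (4,3)B 3/3 ok
Row 5: (5,1)B 4/4 ok · (5,2)B 6/6 ok · (5,3)B 4/4 ok
Row 6: (6,1)B 2/2 ok · (6,4)B 1/1 ok
All meet the threshold, so the configuration is stable.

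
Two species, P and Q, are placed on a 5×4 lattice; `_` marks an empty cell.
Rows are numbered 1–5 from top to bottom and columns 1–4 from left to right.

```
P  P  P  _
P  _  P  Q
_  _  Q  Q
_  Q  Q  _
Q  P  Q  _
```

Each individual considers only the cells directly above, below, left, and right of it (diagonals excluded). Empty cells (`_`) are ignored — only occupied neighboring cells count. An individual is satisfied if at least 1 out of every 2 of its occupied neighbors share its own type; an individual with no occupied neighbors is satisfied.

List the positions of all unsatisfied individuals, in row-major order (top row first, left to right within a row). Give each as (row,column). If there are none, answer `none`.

(2,3), (5,1), (5,2)

Row 1: (1,1)P 2/2 ok · (1,2)P 2/2 ok · (1,3)P 2/2 ok
Row 2: (2,1)P 1/1 ok · (2,3)P 1/3 unhappy · (2,4)Q 1/2 ok
Row 3: (3,3)Q 2/3 ok · (3,4)Q 2/2 ok
Row 4: (4,2)Q 1/2 ok · (4,3)Q 3/3 ok
Row 5: (5,1)Q 0/1 unhappy · (5,2)P 0/3 unhappy · (5,3)Q 1/2 ok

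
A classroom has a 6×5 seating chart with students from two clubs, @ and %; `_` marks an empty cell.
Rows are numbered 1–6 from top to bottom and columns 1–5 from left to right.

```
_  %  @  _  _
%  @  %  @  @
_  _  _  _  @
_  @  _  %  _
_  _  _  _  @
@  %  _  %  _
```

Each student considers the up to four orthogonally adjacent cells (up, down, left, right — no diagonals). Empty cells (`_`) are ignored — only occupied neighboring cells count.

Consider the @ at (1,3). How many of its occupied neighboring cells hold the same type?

Occupied neighbors of (1,3): (2,3)=%, (1,2)=%.
Same type (@): 0 of 2.

0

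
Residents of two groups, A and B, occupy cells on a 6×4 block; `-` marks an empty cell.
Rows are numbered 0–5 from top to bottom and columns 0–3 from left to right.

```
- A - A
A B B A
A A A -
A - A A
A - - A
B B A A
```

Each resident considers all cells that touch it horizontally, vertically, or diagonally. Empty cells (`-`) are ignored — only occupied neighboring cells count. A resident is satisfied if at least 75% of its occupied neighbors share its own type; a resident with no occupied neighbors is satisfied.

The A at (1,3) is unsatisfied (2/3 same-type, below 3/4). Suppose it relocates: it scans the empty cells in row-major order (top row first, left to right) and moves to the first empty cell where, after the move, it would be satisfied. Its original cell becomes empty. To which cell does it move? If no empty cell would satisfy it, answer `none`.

Vacating (1,3). Empty cells in order:
  (0,0): 2/3 same-type → still unsatisfied.
  (0,2): 2/4 same-type → still unsatisfied.
  (2,3): 3/4 same-type → satisfied — stop here.

(2,3)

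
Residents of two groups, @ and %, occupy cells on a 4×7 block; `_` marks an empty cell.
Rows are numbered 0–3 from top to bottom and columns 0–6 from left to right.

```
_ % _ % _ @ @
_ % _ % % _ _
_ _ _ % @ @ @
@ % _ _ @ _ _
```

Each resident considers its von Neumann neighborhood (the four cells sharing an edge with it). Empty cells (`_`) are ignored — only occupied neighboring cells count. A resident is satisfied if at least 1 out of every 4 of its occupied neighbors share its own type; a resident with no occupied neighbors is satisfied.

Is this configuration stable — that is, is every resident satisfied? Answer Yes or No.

(0,1)% 1/1 ✓
(0,3)% 1/1 ✓
(0,5)@ 1/1 ✓
(0,6)@ 1/1 ✓
(1,1)% 1/1 ✓
(1,3)% 3/3 ✓
(1,4)% 1/2 ✓
(2,3)% 1/2 ✓
(2,4)@ 2/4 ✓
(2,5)@ 2/2 ✓
(2,6)@ 1/1 ✓
(3,0)@ 0/1 ✗
(3,1)% 0/1 ✗
(3,4)@ 1/1 ✓
For instance (3,0) has only 0/1 same-type neighbors, below 1/4.

No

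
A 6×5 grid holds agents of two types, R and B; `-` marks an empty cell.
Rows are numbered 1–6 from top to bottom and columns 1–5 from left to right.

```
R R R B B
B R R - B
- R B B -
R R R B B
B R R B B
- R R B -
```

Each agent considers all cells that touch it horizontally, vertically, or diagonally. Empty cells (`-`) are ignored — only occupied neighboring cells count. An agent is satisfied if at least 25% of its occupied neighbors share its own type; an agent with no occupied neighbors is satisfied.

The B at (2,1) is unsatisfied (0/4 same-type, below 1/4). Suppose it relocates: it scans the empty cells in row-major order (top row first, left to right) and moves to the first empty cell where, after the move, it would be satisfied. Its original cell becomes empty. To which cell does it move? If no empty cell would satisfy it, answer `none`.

(2,4)

Vacating (2,1). Empty cells in order:
  (2,4): 5/7 same-type → satisfied — stop here.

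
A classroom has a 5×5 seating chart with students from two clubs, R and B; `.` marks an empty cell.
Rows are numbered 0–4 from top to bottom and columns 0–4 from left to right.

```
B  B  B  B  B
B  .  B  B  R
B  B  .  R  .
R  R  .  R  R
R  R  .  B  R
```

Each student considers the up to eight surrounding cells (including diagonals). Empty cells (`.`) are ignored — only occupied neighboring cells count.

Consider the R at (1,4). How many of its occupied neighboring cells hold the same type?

1

Occupied neighbors of (1,4): (0,3)=B, (0,4)=B, (1,3)=B, (2,3)=R.
Same type (R): 1 of 4.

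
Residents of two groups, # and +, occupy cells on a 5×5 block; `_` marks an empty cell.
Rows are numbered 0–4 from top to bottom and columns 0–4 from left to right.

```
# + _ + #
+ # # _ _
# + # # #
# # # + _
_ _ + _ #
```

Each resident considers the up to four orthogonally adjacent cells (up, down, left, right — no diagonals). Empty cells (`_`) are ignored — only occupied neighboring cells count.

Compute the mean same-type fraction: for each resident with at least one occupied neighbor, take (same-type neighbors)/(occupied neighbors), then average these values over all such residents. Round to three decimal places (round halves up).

0.363

(0,0)# 0/2
(0,1)+ 0/2
(0,3)+ 0/1
(0,4)# 0/1
(1,0)+ 0/3
(1,1)# 1/4
(1,2)# 2/2
(2,0)# 1/3
(2,1)+ 0/4
(2,2)# 3/4
(2,3)# 2/3
(2,4)# 1/1
(3,0)# 2/2
(3,1)# 2/3
(3,2)# 2/4
(3,3)+ 0/2
(4,2)+ 0/1
(4,4)# — no occupied neighbors
Sum over 17 residents: 0/2 + 0/2 + 0/1 + 0/1 + 0/3 + 1/4 + 2/2 + 1/3 + 0/4 + 3/4 + 2/3 + 1/1 + 2/2 + 2/3 + 2/4 + 0/2 + 0/1 = 37/6; mean = 37/6 ÷ 17 = 37/102 = 0.362745… → 0.363.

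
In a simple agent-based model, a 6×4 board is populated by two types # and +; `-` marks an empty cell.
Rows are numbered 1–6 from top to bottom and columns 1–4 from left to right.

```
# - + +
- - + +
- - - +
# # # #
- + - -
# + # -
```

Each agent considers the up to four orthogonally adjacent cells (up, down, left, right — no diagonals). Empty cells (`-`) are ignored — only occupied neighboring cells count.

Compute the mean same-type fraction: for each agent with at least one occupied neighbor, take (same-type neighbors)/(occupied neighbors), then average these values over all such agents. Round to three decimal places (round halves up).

0.654

(1,1)# — no occupied neighbors
(1,3)+ 2/2
(1,4)+ 2/2
(2,3)+ 2/2
(2,4)+ 3/3
(3,4)+ 1/2
(4,1)# 1/1
(4,2)# 2/3
(4,3)# 2/2
(4,4)# 1/2
(5,2)+ 1/2
(6,1)# 0/1
(6,2)+ 1/3
(6,3)# 0/1
Sum over 13 agents: 2/2 + 2/2 + 2/2 + 3/3 + 1/2 + 1/1 + 2/3 + 2/2 + 1/2 + 1/2 + 0/1 + 1/3 + 0/1 = 17/2; mean = 17/2 ÷ 13 = 17/26 = 0.653846… → 0.654.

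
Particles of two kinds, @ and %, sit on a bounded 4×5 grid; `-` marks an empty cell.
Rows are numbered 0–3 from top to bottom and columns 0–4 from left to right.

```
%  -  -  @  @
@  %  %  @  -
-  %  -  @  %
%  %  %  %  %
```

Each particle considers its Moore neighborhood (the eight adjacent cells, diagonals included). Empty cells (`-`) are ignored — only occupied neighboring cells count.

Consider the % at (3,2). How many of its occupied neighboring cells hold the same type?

3

Occupied neighbors of (3,2): (2,1)=%, (2,3)=@, (3,1)=%, (3,3)=%.
Same type (%): 3 of 4.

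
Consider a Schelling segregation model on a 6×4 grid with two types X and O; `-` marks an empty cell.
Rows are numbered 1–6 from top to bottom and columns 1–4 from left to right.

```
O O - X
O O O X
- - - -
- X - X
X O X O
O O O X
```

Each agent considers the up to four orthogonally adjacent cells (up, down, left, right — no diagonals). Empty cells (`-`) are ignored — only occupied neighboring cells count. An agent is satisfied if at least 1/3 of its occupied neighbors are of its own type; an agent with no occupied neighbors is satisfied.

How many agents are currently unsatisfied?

Row 1: (1,1)O 2/2 ok · (1,2)O 2/2 ok · (1,4)X 1/1 ok
Row 2: (2,1)O 2/2 ok · (2,2)O 3/3 ok · (2,3)O 1/2 ok · (2,4)X 1/2 ok
Row 4: (4,2)X 0/1 unhappy · (4,4)X 0/1 unhappy
Row 5: (5,1)X 0/2 unhappy · (5,2)O 1/4 unhappy · (5,3)X 0/3 unhappy · (5,4)O 0/3 unhappy
Row 6: (6,1)O 1/2 ok · (6,2)O 3/3 ok · (6,3)O 1/3 ok · (6,4)X 0/2 unhappy
Unsatisfied: (4,2), (4,4), (5,1), (5,2), (5,3), (5,4), (6,4) — 7 in total.

7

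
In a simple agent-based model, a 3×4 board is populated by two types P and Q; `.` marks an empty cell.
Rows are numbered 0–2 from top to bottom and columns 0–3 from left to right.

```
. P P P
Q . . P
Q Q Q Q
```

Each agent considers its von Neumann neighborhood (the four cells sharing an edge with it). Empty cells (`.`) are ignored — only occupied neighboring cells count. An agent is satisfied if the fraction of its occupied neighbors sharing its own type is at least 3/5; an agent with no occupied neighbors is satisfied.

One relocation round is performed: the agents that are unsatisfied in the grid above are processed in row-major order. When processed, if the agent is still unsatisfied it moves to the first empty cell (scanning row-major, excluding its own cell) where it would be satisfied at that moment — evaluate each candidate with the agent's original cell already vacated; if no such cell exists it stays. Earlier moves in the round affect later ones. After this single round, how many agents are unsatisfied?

Initially unsatisfied (in order): (1,3), (2,3).
  (1,3): no empty cell satisfies it; stays.
  (2,3) → (1,1).
Resulting grid:
. P P P
Q Q . P
Q Q Q .
Unsatisfied now: (0,1).

1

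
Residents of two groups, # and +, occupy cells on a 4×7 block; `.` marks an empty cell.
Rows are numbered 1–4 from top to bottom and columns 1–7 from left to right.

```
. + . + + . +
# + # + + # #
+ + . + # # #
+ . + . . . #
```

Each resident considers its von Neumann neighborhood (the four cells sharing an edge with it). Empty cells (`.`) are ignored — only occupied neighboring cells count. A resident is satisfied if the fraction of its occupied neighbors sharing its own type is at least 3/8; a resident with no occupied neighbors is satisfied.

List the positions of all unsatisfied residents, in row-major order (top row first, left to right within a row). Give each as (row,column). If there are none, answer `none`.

(1,7), (2,1), (2,3), (3,5)

Row 1: (1,2)+ 1/1 ✓ · (1,4)+ 2/2 ✓ · (1,5)+ 2/2 ✓ · (1,7)+ 0/1 ✗
Row 2: (2,1)# 0/2 ✗ · (2,2)+ 2/4 ✓ · (2,3)# 0/2 ✗ · (2,4)+ 3/4 ✓ · (2,5)+ 2/4 ✓ · (2,6)# 2/3 ✓ · (2,7)# 2/3 ✓
Row 3: (3,1)+ 2/3 ✓ · (3,2)+ 2/2 ✓ · (3,4)+ 1/2 ✓ · (3,5)# 1/3 ✗ · (3,6)# 3/3 ✓ · (3,7)# 3/3 ✓
Row 4: (4,1)+ 1/1 ✓ · (4,3)+ 0/0 ✓ · (4,7)# 1/1 ✓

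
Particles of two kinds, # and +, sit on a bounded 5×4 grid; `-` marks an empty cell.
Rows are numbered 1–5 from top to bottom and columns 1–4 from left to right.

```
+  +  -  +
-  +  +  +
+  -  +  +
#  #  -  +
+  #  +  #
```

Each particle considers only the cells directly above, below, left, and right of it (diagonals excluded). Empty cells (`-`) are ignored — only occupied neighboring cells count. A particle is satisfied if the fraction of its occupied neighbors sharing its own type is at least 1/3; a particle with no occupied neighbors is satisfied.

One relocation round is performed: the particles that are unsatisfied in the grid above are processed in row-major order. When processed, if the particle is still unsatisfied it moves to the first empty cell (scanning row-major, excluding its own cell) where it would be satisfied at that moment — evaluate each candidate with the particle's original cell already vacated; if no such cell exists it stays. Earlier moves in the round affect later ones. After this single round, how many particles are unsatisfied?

0

Initially unsatisfied (in order): (3,1), (5,1), (5,3), (5,4).
  (3,1) → (1,3).
  (5,1) → (2,1).
  (5,3) → (3,1).
  (5,4) → (4,3).
Resulting grid:
+ + + +
+ + + +
+ - + +
# # # +
- # - -
All satisfied now.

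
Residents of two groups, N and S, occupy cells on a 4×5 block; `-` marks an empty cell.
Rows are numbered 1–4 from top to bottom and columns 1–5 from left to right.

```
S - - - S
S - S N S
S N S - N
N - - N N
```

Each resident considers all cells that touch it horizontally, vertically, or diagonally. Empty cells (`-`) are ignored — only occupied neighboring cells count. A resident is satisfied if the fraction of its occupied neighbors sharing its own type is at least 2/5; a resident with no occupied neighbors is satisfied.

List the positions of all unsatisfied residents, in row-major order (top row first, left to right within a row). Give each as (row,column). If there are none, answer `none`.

(2,3), (2,4), (2,5), (3,1), (3,2), (3,3)

(1,1)S 1/1 satisfied
(1,5)S 1/2 satisfied
(2,1)S 2/3 satisfied
(2,3)S 1/3 not
(2,4)N 1/5 not
(2,5)S 1/3 not
(3,1)S 1/3 not
(3,2)N 1/5 not
(3,3)S 1/4 not
(3,5)N 3/4 satisfied
(4,1)N 1/2 satisfied
(4,4)N 2/3 satisfied
(4,5)N 2/2 satisfied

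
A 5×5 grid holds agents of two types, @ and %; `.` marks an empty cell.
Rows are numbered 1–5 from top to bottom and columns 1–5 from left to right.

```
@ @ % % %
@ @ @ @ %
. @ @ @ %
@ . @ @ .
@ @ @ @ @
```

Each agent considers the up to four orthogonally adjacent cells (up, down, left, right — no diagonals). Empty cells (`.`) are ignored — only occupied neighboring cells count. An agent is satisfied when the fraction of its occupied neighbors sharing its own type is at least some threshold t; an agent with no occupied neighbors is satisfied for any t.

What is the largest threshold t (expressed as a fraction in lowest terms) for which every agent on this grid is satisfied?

Row 1: (1,1)@ 2/2 · (1,2)@ 2/3 · (1,3)% 1/3 · (1,4)% 2/3 · (1,5)% 2/2
Row 2: (2,1)@ 2/2 · (2,2)@ 4/4 · (2,3)@ 3/4 · (2,4)@ 2/4 · (2,5)% 2/3
Row 3: (3,2)@ 2/2 · (3,3)@ 4/4 · (3,4)@ 3/4 · (3,5)% 1/2
Row 4: (4,1)@ 1/1 · (4,3)@ 3/3 · (4,4)@ 3/3
Row 5: (5,1)@ 2/2 · (5,2)@ 2/2 · (5,3)@ 3/3 · (5,4)@ 3/3 · (5,5)@ 1/1
The smallest same-type fraction is 1/3 at (1,3), which reduces to 1/3. Any threshold above that leaves this agent unsatisfied.

1/3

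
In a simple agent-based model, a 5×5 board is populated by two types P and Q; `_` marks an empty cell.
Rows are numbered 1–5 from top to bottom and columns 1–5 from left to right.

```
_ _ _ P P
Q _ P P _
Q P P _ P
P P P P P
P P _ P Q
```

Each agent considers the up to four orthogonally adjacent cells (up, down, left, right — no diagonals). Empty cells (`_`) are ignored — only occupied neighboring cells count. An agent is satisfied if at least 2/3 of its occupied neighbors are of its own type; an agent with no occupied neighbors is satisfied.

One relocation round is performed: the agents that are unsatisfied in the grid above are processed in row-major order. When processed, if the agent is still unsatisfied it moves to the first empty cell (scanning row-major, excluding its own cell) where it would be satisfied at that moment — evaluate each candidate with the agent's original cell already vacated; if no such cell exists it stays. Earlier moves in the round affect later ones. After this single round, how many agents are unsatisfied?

Initially unsatisfied (in order): (3,1), (5,4), (5,5).
  (3,1) → (1,1).
  (5,4) → (1,3).
  (5,5): no empty cell satisfies it; stays.
Resulting grid:
Q _ P P P
Q _ P P _
_ P P _ P
P P P P P
P P _ _ Q
Unsatisfied now: (5,5).

1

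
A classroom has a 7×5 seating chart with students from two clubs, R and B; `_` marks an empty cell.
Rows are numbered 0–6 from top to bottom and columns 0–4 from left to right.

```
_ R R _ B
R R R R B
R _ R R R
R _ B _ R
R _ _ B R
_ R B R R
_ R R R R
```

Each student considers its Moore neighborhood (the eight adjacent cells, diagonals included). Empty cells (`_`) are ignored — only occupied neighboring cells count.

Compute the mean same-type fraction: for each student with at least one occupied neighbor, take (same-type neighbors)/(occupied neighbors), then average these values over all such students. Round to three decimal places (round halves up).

0.754

(0,1)R 4/4
(0,2)R 4/4
(0,4)B 1/2
(1,0)R 3/3
(1,1)R 6/6
(1,2)R 6/6
(1,3)R 5/7
(1,4)B 1/4
(2,0)R 3/3
(2,2)R 4/5
(2,3)R 5/7
(2,4)R 3/4
(3,0)R 2/2
(3,2)B 1/3
(3,4)R 3/4
(4,0)R 2/2
(4,3)B 2/6
(4,4)R 3/4
(5,1)R 3/4
(5,2)B 1/6
(5,3)R 5/7
(5,4)R 4/5
(6,1)R 2/3
(6,2)R 4/5
(6,3)R 4/5
(6,4)R 3/3
Sum over 26 students: 4/4 + 4/4 + 1/2 + 3/3 + 6/6 + 6/6 + 5/7 + 1/4 + 3/3 + 4/5 + 5/7 + 3/4 + 2/2 + 1/3 + 3/4 + 2/2 + 2/6 + 3/4 + 3/4 + 1/6 + 5/7 + 4/5 + 2/3 + 4/5 + 4/5 + 3/3 = 2743/140; mean = 2743/140 ÷ 26 = 211/280 = 0.753571… → 0.754.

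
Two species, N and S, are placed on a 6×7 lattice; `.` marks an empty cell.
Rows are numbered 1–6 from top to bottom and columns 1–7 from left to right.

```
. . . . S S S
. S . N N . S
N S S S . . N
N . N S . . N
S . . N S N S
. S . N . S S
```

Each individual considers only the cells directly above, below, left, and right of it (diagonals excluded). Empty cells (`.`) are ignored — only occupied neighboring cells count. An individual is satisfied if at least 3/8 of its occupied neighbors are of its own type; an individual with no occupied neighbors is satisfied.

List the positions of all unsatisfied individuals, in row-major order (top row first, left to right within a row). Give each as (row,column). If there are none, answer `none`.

(4,3), (4,4), (5,1), (5,4), (5,5), (5,6), (5,7)

Row 1: (1,5)S 1/2 ✓ · (1,6)S 2/2 ✓ · (1,7)S 2/2 ✓
Row 2: (2,2)S 1/1 ✓ · (2,4)N 1/2 ✓ · (2,5)N 1/2 ✓ · (2,7)S 1/2 ✓
Row 3: (3,1)N 1/2 ✓ · (3,2)S 2/3 ✓ · (3,3)S 2/3 ✓ · (3,4)S 2/3 ✓ · (3,7)N 1/2 ✓
Row 4: (4,1)N 1/2 ✓ · (4,3)N 0/2 ✗ · (4,4)S 1/3 ✗ · (4,7)N 1/2 ✓
Row 5: (5,1)S 0/1 ✗ · (5,4)N 1/3 ✗ · (5,5)S 0/2 ✗ · (5,6)N 0/3 ✗ · (5,7)S 1/3 ✗
Row 6: (6,2)S 0/0 ✓ · (6,4)N 1/1 ✓ · (6,6)S 1/2 ✓ · (6,7)S 2/2 ✓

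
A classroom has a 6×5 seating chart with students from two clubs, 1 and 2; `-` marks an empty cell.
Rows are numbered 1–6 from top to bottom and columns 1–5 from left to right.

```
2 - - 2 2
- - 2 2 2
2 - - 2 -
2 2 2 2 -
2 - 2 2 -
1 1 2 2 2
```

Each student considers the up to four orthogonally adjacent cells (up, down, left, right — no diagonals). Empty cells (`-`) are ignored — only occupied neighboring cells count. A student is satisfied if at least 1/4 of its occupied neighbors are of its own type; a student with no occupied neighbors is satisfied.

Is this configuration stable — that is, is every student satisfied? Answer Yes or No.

(1,1)2 0/0 satisfied
(1,4)2 2/2 satisfied
(1,5)2 2/2 satisfied
(2,3)2 1/1 satisfied
(2,4)2 4/4 satisfied
(2,5)2 2/2 satisfied
(3,1)2 1/1 satisfied
(3,4)2 2/2 satisfied
(4,1)2 3/3 satisfied
(4,2)2 2/2 satisfied
(4,3)2 3/3 satisfied
(4,4)2 3/3 satisfied
(5,1)2 1/2 satisfied
(5,3)2 3/3 satisfied
(5,4)2 3/3 satisfied
(6,1)1 1/2 satisfied
(6,2)1 1/2 satisfied
(6,3)2 2/3 satisfied
(6,4)2 3/3 satisfied
(6,5)2 1/1 satisfied
All meet the threshold, so the configuration is stable.

Yes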